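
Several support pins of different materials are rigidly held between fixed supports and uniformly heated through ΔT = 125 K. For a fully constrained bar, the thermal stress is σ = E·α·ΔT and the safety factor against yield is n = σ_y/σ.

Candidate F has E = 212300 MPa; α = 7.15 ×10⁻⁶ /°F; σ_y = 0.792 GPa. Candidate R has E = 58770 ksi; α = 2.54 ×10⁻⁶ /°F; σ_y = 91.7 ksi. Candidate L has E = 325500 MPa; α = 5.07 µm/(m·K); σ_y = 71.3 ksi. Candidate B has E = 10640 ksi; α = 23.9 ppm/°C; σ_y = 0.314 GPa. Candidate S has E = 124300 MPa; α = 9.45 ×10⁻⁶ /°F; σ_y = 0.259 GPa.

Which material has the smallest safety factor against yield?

Per material, after unit conversion:
  candidate F: E = 212.3, α = 12.9, σ_y = 792.0 → σ = 342 MPa, n = 2.32
  candidate R: E = 405.2, α = 4.57, σ_y = 632.2 → σ = 232 MPa, n = 2.73
  candidate L: E = 325.5, α = 5.07, σ_y = 491.6 → σ = 206 MPa, n = 2.38
  candidate B: E = 73.36, α = 23.9, σ_y = 314.0 → σ = 219 MPa, n = 1.43
  candidate S: E = 124.3, α = 17.0, σ_y = 259.0 → σ = 264 MPa, n = 0.980
The minimum is candidate S at n = 0.980.

candidate S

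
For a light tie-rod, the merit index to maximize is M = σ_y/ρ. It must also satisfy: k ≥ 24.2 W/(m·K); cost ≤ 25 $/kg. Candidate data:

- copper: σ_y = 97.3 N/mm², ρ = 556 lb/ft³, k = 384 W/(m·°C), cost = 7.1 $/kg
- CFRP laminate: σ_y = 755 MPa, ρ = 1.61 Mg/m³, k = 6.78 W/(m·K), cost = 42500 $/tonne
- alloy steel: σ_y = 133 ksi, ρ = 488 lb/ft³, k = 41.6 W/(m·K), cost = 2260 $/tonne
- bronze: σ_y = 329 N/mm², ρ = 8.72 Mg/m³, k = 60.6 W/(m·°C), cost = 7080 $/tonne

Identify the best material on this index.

alloy steel

Screen on constraints: k ≥ 24.2 W/(m·K); cost ≤ 25 $/kg. Survivors: copper, alloy steel, bronze.
In SI units:
  copper: σ_y = 97.30 MPa, ρ = 8906 kg/m³
  alloy steel: σ_y = 917.0 MPa, ρ = 7817 kg/m³
  bronze: σ_y = 329.0 MPa, ρ = 8720 kg/m³
  alloy steel: M = 117 kN·m/kg
  bronze: M = 37.7 kN·m/kg
  copper: M = 10.9 kN·m/kg
Highest index: alloy steel.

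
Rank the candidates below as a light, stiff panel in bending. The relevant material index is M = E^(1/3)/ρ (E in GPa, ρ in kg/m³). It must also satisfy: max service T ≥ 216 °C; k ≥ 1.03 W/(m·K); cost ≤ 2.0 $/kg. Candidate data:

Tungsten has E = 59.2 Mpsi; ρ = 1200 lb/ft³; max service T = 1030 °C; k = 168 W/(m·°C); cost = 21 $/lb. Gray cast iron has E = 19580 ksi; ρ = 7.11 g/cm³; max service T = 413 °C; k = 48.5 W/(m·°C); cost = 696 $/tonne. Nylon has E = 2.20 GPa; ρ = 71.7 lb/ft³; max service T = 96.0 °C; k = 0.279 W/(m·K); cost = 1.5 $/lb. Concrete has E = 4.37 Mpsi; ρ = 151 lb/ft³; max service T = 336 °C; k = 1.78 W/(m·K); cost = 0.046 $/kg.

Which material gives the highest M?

concrete

Screen on constraints: max service T ≥ 216 °C; k ≥ 1.03 W/(m·K); cost ≤ 2.0 $/kg. Survivors: gray cast iron, concrete.
Convert each candidate to consistent units, then evaluate M:
  gray cast iron: E = 135.0 GPa, ρ = 7110 kg/m³
  concrete: E = 30.13 GPa, ρ = 2419 kg/m³
  concrete: M = 1.29×10⁻³
  gray cast iron: M = 0.722×10⁻³
The maximum is for concrete.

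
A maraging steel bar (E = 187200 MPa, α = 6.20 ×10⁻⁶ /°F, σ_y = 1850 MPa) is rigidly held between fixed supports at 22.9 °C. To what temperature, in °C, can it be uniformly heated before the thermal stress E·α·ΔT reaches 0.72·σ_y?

E = 187200 MPa = 187.2 GPa.
α = 6.20×10⁻⁶/°F × 9/5 = 11.2×10⁻⁶/K.
E·α·ΔT = 1332 MPa ⇒ ΔT = 1332 / (187.2×10³ × 11.2×10⁻⁶) = 637.6 K.
T = 22.9 + 637.6 = 660.5 °C.

660 °C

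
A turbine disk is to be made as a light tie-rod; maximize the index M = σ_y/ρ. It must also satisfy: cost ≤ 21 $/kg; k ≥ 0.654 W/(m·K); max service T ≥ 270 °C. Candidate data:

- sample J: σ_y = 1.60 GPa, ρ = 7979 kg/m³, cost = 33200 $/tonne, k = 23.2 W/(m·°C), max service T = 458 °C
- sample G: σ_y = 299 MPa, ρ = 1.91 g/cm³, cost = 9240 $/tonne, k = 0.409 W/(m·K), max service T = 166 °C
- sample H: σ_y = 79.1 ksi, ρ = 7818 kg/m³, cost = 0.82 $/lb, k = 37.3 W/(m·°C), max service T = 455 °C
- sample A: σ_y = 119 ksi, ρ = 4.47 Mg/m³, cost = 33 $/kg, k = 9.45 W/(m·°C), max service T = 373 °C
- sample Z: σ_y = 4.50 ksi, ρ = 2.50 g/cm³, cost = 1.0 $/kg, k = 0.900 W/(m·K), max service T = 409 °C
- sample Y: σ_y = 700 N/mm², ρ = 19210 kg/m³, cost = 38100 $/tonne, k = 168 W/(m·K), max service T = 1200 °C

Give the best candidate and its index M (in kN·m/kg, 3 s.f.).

sample H, M = 69.8 kN·m/kg

Screen on constraints: cost ≤ 21 $/kg; k ≥ 0.654 W/(m·K); max service T ≥ 270 °C. Survivors: sample H, sample Z.
After converting to SI:
  sample H: σ_y = 545.4 MPa, ρ = 7818 kg/m³
  sample Z: σ_y = 31.03 MPa, ρ = 2500 kg/m³
  sample H: M = 69.8 kN·m/kg
  sample Z: M = 12.4 kN·m/kg
The maximum is for sample H.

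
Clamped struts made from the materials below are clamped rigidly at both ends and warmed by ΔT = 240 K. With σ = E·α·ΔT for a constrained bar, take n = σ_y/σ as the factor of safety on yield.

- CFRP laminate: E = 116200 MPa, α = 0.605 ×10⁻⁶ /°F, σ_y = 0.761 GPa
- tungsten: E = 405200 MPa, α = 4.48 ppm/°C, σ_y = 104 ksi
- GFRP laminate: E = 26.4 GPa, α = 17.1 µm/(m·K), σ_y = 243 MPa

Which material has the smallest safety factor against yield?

With everything in SI (GPa, ×10⁻⁶/K, MPa):
  CFRP laminate: E = 116.2, α = 1.09, σ_y = 761.0 → σ = 30.4 MPa, n = 25.1
  tungsten: E = 405.2, α = 4.48, σ_y = 717.1 → σ = 436 MPa, n = 1.65
  GFRP laminate: E = 26.40, α = 17.1, σ_y = 243.0 → σ = 108 MPa, n = 2.24
Smallest n: tungsten with n = 1.65.

tungsten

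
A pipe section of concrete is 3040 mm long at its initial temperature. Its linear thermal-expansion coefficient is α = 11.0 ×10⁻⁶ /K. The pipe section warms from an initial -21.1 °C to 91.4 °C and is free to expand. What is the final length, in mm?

ΔT = 91.4 − (-21.1) = 112.5 K.
ΔL = α·L₀·ΔT = 11.0×10⁻⁶ × 3040 mm × 112.5 K = 3.76 mm.
L = L₀ + ΔL = 3040 + 3.76 = 3043.8 mm.

3043.8 mm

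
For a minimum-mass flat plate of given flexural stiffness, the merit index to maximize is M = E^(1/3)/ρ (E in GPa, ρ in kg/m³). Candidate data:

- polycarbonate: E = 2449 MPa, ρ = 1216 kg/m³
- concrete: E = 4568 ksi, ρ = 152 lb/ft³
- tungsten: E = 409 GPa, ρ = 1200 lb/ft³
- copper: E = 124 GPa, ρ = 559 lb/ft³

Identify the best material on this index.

concrete

Normalizing units and computing the index:
  polycarbonate: E = 2.449 GPa, ρ = 1216 kg/m³
  concrete: E = 31.50 GPa, ρ = 2435 kg/m³
  tungsten: E = 409.0 GPa, ρ = 19220 kg/m³
  copper: E = 124.0 GPa, ρ = 8954 kg/m³
  concrete: M = 1.30×10⁻³
  polycarbonate: M = 1.11×10⁻³
  copper: M = 0.557×10⁻³
  tungsten: M = 0.386×10⁻³
Concrete ranks first.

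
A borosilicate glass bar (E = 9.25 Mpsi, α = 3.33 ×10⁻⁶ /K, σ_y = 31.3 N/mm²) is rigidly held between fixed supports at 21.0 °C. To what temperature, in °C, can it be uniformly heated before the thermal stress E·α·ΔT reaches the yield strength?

168 °C

E = 9.25 Mpsi = 63.78 GPa.
σ_y = 31.3 N/mm² = 31.30 MPa.
E·α·ΔT = 31.30 MPa ⇒ ΔT = 31.30 / (63.78×10³ × 3.33×10⁻⁶) = 147.4 K.
T = 21.0 + 147.4 = 168.4 °C.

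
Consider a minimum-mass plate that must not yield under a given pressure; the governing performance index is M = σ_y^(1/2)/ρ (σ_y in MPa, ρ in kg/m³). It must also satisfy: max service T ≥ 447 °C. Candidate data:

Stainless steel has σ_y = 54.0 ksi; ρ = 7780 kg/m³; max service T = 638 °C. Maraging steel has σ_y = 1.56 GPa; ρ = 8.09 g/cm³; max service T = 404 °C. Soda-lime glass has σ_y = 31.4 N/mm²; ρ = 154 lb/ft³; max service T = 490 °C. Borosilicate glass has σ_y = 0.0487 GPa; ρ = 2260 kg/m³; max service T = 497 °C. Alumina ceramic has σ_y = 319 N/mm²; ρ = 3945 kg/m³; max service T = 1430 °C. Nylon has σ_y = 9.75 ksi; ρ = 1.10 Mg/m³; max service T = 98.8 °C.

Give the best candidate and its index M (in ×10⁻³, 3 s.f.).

Screen on constraints: max service T ≥ 447 °C. Survivors: stainless steel, soda-lime glass, borosilicate glass, alumina ceramic.
After converting to SI:
  stainless steel: σ_y = 372.3 MPa, ρ = 7780 kg/m³
  soda-lime glass: σ_y = 31.40 MPa, ρ = 2467 kg/m³
  borosilicate glass: σ_y = 48.70 MPa, ρ = 2260 kg/m³
  alumina ceramic: σ_y = 319.0 MPa, ρ = 3945 kg/m³
  alumina ceramic: M = 4.53×10⁻³
  borosilicate glass: M = 3.09×10⁻³
  stainless steel: M = 2.48×10⁻³
  soda-lime glass: M = 2.27×10⁻³
Alumina ceramic ranks first.

alumina ceramic, M = 4.53×10⁻³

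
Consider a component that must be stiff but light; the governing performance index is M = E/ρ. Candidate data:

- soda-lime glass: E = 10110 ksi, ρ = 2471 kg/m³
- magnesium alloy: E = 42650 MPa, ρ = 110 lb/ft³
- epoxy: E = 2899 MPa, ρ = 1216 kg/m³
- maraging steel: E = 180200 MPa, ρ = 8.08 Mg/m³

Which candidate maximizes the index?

Normalizing units and computing the index:
  soda-lime glass: E = 69.71 GPa, ρ = 2471 kg/m³
  magnesium alloy: E = 42.65 GPa, ρ = 1762 kg/m³
  epoxy: E = 2.899 GPa, ρ = 1216 kg/m³
  maraging steel: E = 180.2 GPa, ρ = 8080 kg/m³
  soda-lime glass: M = 28.2 MN·m/kg
  magnesium alloy: M = 24.2 MN·m/kg
  maraging steel: M = 22.3 MN·m/kg
  epoxy: M = 2.38 MN·m/kg
Soda-lime glass has the largest M.

soda-lime glass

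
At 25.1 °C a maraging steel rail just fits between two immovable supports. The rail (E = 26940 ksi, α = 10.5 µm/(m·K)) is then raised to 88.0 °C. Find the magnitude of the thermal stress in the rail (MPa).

E = 26940 ksi = 185.7 GPa.
ΔT = 62.90 K. Constrained thermal stress σ = E·α·ΔT = 185.7×10³ MPa × 10.5×10⁻⁶ × 62.90 = 123 MPa (compressive).

123 MPa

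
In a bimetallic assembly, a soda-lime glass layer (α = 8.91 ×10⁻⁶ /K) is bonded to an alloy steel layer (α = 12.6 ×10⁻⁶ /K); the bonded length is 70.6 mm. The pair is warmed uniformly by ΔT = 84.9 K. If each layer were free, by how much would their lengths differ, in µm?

Δα = |8.91 − 12.6|×10⁻⁶/K = 3.69×10⁻⁶/K.
ΔL_mismatch = Δα·L·ΔT = 3.69×10⁻⁶ × 70.6 mm × 84.9 K = 22.1 µm.

22.1 µm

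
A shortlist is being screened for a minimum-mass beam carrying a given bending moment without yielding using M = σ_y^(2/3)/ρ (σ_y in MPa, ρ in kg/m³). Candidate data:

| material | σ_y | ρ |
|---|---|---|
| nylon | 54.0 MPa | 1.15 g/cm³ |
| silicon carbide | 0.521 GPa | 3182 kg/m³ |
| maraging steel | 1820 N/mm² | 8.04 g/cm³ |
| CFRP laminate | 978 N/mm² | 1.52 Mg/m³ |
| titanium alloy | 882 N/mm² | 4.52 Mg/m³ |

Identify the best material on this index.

Putting every candidate on a common basis:
  nylon: σ_y = 54.00 MPa, ρ = 1150 kg/m³
  silicon carbide: σ_y = 521.0 MPa, ρ = 3182 kg/m³
  maraging steel: σ_y = 1820 MPa, ρ = 8040 kg/m³
  CFRP laminate: σ_y = 978.0 MPa, ρ = 1520 kg/m³
  titanium alloy: σ_y = 882.0 MPa, ρ = 4520 kg/m³
  CFRP laminate: M = 64.8×10⁻³
  silicon carbide: M = 20.3×10⁻³
  titanium alloy: M = 20.3×10⁻³
  maraging steel: M = 18.5×10⁻³
  nylon: M = 12.4×10⁻³
Highest index: CFRP laminate.

CFRP laminate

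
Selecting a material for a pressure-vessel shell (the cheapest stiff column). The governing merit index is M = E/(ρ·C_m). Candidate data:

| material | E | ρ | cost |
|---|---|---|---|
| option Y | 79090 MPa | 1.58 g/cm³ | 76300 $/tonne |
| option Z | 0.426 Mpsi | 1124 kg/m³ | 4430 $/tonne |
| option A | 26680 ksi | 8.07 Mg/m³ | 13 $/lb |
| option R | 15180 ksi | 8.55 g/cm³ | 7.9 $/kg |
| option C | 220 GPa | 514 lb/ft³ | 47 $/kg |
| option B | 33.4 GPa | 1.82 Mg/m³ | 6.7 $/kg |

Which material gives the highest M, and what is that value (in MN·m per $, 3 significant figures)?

After converting to SI:
  option Y: E = 79.09 GPa, ρ = 1580 kg/m³, cost = 76.30 $/kg
  option Z: E = 2.937 GPa, ρ = 1124 kg/m³, cost = 4.430 $/kg
  option A: E = 184.0 GPa, ρ = 8070 kg/m³, cost = 28.66 $/kg
  option R: E = 104.7 GPa, ρ = 8550 kg/m³, cost = 7.900 $/kg
  option C: E = 220.0 GPa, ρ = 8233 kg/m³, cost = 47.00 $/kg
  option B: E = 33.40 GPa, ρ = 1820 kg/m³, cost = 6.700 $/kg
  option B: M = 2.74 MN·m per $
  option R: M = 1.55 MN·m per $
  option A: M = 0.795 MN·m per $
  option Y: M = 0.656 MN·m per $
  option Z: M = 0.590 MN·m per $
  option C: M = 0.569 MN·m per $
Option B has the largest M.

option B, M = 2.74 MN·m per $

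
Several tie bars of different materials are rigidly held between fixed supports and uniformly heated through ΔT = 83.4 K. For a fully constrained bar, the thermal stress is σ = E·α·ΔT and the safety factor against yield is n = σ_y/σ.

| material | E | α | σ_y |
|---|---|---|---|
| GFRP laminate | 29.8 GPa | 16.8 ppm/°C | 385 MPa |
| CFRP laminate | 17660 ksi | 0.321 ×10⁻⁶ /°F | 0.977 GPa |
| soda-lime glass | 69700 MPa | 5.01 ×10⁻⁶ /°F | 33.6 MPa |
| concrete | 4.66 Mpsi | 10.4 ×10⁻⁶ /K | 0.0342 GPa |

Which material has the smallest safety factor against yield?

soda-lime glass

In consistent units (E in GPa, α in ×10⁻⁶/K, σ_y in MPa):
  GFRP laminate: E = 29.80, α = 16.8, σ_y = 385.0 → σ = 41.8 MPa, n = 9.22
  CFRP laminate: E = 121.8, α = 0.578, σ_y = 977.0 → σ = 5.87 MPa, n = 167
  soda-lime glass: E = 69.70, α = 9.02, σ_y = 33.60 → σ = 52.4 MPa, n = 0.641
  concrete: E = 32.13, α = 10.4, σ_y = 34.20 → σ = 27.9 MPa, n = 1.23
Smallest n: soda-lime glass with n = 0.641.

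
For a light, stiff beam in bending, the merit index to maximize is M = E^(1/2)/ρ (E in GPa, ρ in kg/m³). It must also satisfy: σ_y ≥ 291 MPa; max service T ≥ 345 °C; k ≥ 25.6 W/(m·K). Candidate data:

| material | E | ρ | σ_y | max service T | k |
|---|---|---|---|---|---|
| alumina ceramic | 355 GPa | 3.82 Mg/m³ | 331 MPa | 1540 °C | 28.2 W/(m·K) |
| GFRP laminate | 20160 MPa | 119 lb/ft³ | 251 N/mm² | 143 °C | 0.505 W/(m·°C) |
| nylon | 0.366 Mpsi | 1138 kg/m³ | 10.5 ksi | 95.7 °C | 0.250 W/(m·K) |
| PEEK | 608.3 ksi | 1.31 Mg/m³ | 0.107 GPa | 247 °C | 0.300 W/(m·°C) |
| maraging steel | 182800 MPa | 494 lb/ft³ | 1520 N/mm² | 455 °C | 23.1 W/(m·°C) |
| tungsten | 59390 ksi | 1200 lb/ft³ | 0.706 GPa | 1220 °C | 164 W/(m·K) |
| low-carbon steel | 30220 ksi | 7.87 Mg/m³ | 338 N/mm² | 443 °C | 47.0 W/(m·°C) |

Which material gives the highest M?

alumina ceramic

Screen on constraints: σ_y ≥ 291 MPa; max service T ≥ 345 °C; k ≥ 25.6 W/(m·K). Survivors: alumina ceramic, tungsten, low-carbon steel.
Normalizing units and computing the index:
  alumina ceramic: E = 355.0 GPa, ρ = 3820 kg/m³
  tungsten: E = 409.5 GPa, ρ = 19220 kg/m³
  low-carbon steel: E = 208.4 GPa, ρ = 7870 kg/m³
  alumina ceramic: M = 4.93×10⁻³
  low-carbon steel: M = 1.83×10⁻³
  tungsten: M = 1.05×10⁻³
Highest index: alumina ceramic.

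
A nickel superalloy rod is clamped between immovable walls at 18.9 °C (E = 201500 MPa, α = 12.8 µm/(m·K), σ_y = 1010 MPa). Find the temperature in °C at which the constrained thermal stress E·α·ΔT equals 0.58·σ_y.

E = 201500 MPa = 201.5 GPa.
E·α·ΔT = 585.8 MPa ⇒ ΔT = 585.8 / (201.5×10³ × 12.8×10⁻⁶) = 227.1 K.
T = 18.9 + 227.1 = 246.0 °C.

246 °C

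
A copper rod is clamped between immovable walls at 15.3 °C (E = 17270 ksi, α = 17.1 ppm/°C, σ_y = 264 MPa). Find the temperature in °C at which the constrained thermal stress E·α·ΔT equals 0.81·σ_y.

120 °C

E = 17270 ksi = 119.1 GPa.
E·α·ΔT = 213.8 MPa ⇒ ΔT = 213.8 / (119.1×10³ × 17.1×10⁻⁶) = 105.0 K.
T = 15.3 + 105.0 = 120.3 °C.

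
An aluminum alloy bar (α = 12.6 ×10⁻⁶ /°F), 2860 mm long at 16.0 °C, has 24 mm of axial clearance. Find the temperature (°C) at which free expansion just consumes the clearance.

386 °C

α = 12.6×10⁻⁶/°F × 9/5 = 22.7×10⁻⁶/K.
α·L₀·ΔT = 24.0 mm ⇒ ΔT = 24.0 / (22.7×10⁻⁶ × 2860.0) = 370.0 K.
T = 16.0 + 370.0 = 386.0 °C.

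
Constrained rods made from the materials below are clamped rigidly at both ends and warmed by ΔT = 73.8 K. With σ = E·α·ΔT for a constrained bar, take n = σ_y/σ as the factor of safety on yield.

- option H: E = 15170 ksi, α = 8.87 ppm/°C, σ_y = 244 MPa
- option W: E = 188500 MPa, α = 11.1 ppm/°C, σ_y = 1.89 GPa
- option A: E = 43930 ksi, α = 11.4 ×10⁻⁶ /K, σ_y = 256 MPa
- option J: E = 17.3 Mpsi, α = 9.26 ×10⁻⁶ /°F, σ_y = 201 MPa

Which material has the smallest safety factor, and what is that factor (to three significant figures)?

Per material, after unit conversion:
  option H: E = 104.6, α = 8.87, σ_y = 244.0 → σ = 68.5 MPa, n = 3.56
  option W: E = 188.5, α = 11.1, σ_y = 1890 → σ = 154 MPa, n = 12.2
  option A: E = 302.9, α = 11.4, σ_y = 256.0 → σ = 255 MPa, n = 1.00
  option J: E = 119.3, α = 16.7, σ_y = 201.0 → σ = 147 MPa, n = 1.37
Smallest n: option A with n = 1.00.

option A, n = 1.00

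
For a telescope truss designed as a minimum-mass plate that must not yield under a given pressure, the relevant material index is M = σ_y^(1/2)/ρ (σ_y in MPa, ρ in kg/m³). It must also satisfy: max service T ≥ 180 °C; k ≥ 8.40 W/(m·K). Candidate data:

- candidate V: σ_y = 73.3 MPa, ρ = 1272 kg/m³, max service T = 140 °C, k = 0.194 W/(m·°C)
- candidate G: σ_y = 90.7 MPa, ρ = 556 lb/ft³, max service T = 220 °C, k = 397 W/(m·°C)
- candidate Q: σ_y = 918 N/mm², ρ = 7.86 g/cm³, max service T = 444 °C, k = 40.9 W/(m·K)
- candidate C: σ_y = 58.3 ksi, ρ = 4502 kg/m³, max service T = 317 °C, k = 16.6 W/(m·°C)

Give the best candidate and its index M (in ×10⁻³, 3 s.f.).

candidate C, M = 4.45×10⁻³

Screen on constraints: max service T ≥ 180 °C; k ≥ 8.40 W/(m·K). Survivors: candidate G, candidate Q, candidate C.
After converting to SI:
  candidate G: σ_y = 90.70 MPa, ρ = 8906 kg/m³
  candidate Q: σ_y = 918.0 MPa, ρ = 7860 kg/m³
  candidate C: σ_y = 402.0 MPa, ρ = 4502 kg/m³
  candidate C: M = 4.45×10⁻³
  candidate Q: M = 3.85×10⁻³
  candidate G: M = 1.07×10⁻³
Candidate C has the largest M.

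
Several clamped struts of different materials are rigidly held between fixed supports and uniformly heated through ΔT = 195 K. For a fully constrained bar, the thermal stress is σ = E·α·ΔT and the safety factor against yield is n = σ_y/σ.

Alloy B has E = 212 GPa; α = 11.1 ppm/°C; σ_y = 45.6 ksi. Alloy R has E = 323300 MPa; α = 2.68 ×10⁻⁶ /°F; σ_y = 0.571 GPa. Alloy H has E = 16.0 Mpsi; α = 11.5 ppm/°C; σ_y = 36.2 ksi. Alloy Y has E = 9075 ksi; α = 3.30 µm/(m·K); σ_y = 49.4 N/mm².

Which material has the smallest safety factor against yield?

In consistent units (E in GPa, α in ×10⁻⁶/K, σ_y in MPa):
  alloy B: E = 212.0, α = 11.1, σ_y = 314.4 → σ = 459 MPa, n = 0.685
  alloy R: E = 323.3, α = 4.82, σ_y = 571.0 → σ = 304 MPa, n = 1.88
  alloy H: E = 110.3, α = 11.5, σ_y = 249.6 → σ = 247 MPa, n = 1.01
  alloy Y: E = 62.57, α = 3.30, σ_y = 49.40 → σ = 40.3 MPa, n = 1.23
The minimum is alloy B at n = 0.685.

alloy B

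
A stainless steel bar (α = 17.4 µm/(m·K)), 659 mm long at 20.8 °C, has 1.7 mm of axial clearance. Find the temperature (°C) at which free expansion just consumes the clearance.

α·L₀·ΔT = 1.7 mm ⇒ ΔT = 1.7 / (17.4×10⁻⁶ × 659.0) = 148.3 K.
T = 20.8 + 148.3 = 169.1 °C.

169 °C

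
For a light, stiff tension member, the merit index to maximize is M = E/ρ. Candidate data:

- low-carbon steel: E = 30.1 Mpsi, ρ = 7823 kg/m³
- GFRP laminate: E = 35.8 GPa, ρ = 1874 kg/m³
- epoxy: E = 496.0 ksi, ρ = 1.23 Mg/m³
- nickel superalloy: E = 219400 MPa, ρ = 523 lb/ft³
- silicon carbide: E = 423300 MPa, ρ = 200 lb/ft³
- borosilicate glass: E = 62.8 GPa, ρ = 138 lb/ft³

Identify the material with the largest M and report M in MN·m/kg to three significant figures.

silicon carbide, M = 132 MN·m/kg

Convert each candidate to consistent units, then evaluate M:
  low-carbon steel: E = 207.5 GPa, ρ = 7823 kg/m³
  GFRP laminate: E = 35.80 GPa, ρ = 1874 kg/m³
  epoxy: E = 3.420 GPa, ρ = 1230 kg/m³
  nickel superalloy: E = 219.4 GPa, ρ = 8378 kg/m³
  silicon carbide: E = 423.3 GPa, ρ = 3204 kg/m³
  borosilicate glass: E = 62.80 GPa, ρ = 2211 kg/m³
  silicon carbide: M = 132 MN·m/kg
  borosilicate glass: M = 28.4 MN·m/kg
  low-carbon steel: M = 26.5 MN·m/kg
  nickel superalloy: M = 26.2 MN·m/kg
  GFRP laminate: M = 19.1 MN·m/kg
  epoxy: M = 2.78 MN·m/kg
Silicon carbide ranks first.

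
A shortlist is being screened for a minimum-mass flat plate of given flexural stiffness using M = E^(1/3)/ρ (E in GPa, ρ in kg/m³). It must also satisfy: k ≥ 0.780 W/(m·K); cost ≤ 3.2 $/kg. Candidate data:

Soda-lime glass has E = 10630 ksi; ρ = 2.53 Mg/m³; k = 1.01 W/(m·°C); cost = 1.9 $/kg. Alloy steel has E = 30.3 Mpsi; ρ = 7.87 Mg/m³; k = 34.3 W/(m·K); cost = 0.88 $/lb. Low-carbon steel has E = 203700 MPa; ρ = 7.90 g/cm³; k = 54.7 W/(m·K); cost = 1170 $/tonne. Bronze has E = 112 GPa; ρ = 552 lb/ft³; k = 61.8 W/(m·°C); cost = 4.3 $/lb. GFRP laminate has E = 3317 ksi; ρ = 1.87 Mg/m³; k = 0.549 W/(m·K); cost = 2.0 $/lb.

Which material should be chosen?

Screen on constraints: k ≥ 0.780 W/(m·K); cost ≤ 3.2 $/kg. Survivors: soda-lime glass, alloy steel, low-carbon steel.
In SI units:
  soda-lime glass: E = 73.29 GPa, ρ = 2530 kg/m³
  alloy steel: E = 208.9 GPa, ρ = 7870 kg/m³
  low-carbon steel: E = 203.7 GPa, ρ = 7900 kg/m³
  soda-lime glass: M = 1.65×10⁻³
  alloy steel: M = 0.754×10⁻³
  low-carbon steel: M = 0.745×10⁻³
Highest index: soda-lime glass.

soda-lime glass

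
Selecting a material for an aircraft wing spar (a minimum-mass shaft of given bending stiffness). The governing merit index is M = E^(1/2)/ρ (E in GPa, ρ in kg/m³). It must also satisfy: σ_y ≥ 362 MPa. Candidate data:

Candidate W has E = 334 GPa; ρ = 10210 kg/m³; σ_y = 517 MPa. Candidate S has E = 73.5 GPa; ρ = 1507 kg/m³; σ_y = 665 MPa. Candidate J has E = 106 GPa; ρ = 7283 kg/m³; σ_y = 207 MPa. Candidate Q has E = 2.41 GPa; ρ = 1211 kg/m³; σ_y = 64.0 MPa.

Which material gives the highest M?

candidate S

Screen on constraints: σ_y ≥ 362 MPa. Survivors: candidate W, candidate S.
Computing M directly (units already consistent):
  candidate S: M = 5.69×10⁻³
  candidate W: M = 1.79×10⁻³
The maximum is for candidate S.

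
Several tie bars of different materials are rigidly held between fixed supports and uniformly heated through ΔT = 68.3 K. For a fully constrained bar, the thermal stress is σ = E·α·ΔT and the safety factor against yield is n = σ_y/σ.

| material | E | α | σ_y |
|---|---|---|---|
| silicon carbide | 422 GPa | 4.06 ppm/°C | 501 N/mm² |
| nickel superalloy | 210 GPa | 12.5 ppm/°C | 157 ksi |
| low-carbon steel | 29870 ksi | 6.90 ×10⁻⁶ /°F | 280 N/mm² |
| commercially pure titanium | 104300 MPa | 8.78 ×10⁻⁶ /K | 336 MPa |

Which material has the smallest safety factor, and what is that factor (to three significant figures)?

low-carbon steel, n = 1.60

Per material, after unit conversion:
  silicon carbide: E = 422.0, α = 4.06, σ_y = 501.0 → σ = 117 MPa, n = 4.28
  nickel superalloy: E = 210.0, α = 12.5, σ_y = 1082 → σ = 179 MPa, n = 6.04
  low-carbon steel: E = 205.9, α = 12.4, σ_y = 280.0 → σ = 175 MPa, n = 1.60
  commercially pure titanium: E = 104.3, α = 8.78, σ_y = 336.0 → σ = 62.5 MPa, n = 5.37
Low-carbon steel has the lowest safety factor, n = 1.60.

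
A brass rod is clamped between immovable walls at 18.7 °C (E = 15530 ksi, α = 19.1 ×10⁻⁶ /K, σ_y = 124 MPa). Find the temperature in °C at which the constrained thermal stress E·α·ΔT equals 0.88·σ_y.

E = 15530 ksi = 107.1 GPa.
E·α·ΔT = 109.1 MPa ⇒ ΔT = 109.1 / (107.1×10³ × 19.1×10⁻⁶) = 53.36 K.
T = 18.7 + 53.36 = 72.06 °C.

72.1 °C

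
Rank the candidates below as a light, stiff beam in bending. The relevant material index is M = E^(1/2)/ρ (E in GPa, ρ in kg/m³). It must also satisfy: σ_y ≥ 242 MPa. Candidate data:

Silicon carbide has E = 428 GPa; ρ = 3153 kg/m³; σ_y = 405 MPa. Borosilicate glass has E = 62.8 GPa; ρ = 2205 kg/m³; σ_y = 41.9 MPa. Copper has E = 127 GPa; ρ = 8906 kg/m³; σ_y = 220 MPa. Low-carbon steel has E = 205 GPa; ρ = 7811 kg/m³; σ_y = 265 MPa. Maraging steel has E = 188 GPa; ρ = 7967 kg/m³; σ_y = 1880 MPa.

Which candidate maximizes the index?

Screen on constraints: σ_y ≥ 242 MPa. Survivors: silicon carbide, low-carbon steel, maraging steel.
Computing M directly (units already consistent):
  silicon carbide: M = 6.56×10⁻³
  low-carbon steel: M = 1.83×10⁻³
  maraging steel: M = 1.72×10⁻³
The maximum is for silicon carbide.

silicon carbide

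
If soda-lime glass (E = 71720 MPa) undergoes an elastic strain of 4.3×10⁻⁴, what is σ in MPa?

30.8 MPa

E = 71720 MPa = 71.72 GPa.
σ = E·ε = 71720 MPa × 4.3×10⁻⁴ = 30.8 MPa.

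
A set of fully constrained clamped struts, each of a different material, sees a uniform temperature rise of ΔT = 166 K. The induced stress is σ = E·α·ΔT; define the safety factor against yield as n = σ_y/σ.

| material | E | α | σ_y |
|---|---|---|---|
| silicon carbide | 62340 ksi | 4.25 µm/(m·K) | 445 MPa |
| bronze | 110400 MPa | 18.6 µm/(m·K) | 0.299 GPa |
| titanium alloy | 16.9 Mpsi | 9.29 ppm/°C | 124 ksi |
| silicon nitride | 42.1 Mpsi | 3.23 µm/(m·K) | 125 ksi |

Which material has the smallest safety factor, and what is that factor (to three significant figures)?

bronze, n = 0.877

In consistent units (E in GPa, α in ×10⁻⁶/K, σ_y in MPa):
  silicon carbide: E = 429.8, α = 4.25, σ_y = 445.0 → σ = 303 MPa, n = 1.47
  bronze: E = 110.4, α = 18.6, σ_y = 299.0 → σ = 341 MPa, n = 0.877
  titanium alloy: E = 116.5, α = 9.29, σ_y = 855.0 → σ = 180 MPa, n = 4.76
  silicon nitride: E = 290.3, α = 3.23, σ_y = 861.8 → σ = 156 MPa, n = 5.54
Smallest n: bronze with n = 0.877.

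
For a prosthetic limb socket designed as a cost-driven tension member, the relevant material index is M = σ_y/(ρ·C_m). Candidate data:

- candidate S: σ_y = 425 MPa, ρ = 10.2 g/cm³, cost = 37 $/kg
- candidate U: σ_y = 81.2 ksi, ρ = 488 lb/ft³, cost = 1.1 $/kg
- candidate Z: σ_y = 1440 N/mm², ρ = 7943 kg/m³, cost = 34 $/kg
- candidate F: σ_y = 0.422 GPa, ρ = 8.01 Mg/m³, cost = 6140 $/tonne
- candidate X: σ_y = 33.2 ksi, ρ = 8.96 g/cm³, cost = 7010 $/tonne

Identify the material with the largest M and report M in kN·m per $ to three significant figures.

In SI units:
  candidate S: σ_y = 425.0 MPa, ρ = 10200 kg/m³, cost = 37.00 $/kg
  candidate U: σ_y = 559.9 MPa, ρ = 7817 kg/m³, cost = 1.100 $/kg
  candidate Z: σ_y = 1440 MPa, ρ = 7943 kg/m³, cost = 34.00 $/kg
  candidate F: σ_y = 422.0 MPa, ρ = 8010 kg/m³, cost = 6.140 $/kg
  candidate X: σ_y = 228.9 MPa, ρ = 8960 kg/m³, cost = 7.010 $/kg
  candidate U: M = 65.1 kN·m per $
  candidate F: M = 8.58 kN·m per $
  candidate Z: M = 5.33 kN·m per $
  candidate X: M = 3.64 kN·m per $
  candidate S: M = 1.13 kN·m per $
Candidate U ranks first.

candidate U, M = 65.1 kN·m per $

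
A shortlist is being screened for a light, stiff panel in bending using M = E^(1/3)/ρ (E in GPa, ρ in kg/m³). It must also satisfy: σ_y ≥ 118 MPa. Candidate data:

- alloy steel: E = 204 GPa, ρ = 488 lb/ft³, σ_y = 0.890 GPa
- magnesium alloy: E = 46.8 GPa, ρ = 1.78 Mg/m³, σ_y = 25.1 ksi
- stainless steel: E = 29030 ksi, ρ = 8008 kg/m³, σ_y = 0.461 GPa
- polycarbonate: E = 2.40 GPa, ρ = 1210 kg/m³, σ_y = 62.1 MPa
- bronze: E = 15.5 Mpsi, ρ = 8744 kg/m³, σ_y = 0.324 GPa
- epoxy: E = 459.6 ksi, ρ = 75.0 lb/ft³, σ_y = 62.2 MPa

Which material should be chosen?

magnesium alloy

Screen on constraints: σ_y ≥ 118 MPa. Survivors: alloy steel, magnesium alloy, stainless steel, bronze.
Putting every candidate on a common basis:
  alloy steel: E = 204.0 GPa, ρ = 7817 kg/m³
  magnesium alloy: E = 46.80 GPa, ρ = 1780 kg/m³
  stainless steel: E = 200.2 GPa, ρ = 8008 kg/m³
  bronze: E = 106.9 GPa, ρ = 8744 kg/m³
  magnesium alloy: M = 2.02×10⁻³
  alloy steel: M = 0.753×10⁻³
  stainless steel: M = 0.730×10⁻³
  bronze: M = 0.543×10⁻³
Magnesium alloy has the largest M.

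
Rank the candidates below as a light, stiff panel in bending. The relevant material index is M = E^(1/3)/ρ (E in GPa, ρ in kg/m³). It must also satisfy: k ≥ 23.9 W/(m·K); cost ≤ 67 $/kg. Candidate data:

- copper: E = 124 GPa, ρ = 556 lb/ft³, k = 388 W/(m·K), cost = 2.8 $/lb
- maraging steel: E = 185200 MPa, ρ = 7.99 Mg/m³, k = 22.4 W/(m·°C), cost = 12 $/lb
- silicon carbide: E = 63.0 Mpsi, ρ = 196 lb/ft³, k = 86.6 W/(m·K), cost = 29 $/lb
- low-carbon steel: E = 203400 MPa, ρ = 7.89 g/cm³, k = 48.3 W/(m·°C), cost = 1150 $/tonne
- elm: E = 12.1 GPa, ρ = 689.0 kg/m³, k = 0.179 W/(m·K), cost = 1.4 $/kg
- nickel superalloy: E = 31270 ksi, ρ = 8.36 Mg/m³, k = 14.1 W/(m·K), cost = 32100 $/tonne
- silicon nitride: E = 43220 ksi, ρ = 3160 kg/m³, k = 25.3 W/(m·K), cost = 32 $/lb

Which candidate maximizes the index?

silicon carbide

Screen on constraints: k ≥ 23.9 W/(m·K); cost ≤ 67 $/kg. Survivors: copper, silicon carbide, low-carbon steel.
After converting to SI:
  copper: E = 124.0 GPa, ρ = 8906 kg/m³
  silicon carbide: E = 434.4 GPa, ρ = 3140 kg/m³
  low-carbon steel: E = 203.4 GPa, ρ = 7890 kg/m³
  silicon carbide: M = 2.41×10⁻³
  low-carbon steel: M = 0.745×10⁻³
  copper: M = 0.560×10⁻³
Highest index: silicon carbide.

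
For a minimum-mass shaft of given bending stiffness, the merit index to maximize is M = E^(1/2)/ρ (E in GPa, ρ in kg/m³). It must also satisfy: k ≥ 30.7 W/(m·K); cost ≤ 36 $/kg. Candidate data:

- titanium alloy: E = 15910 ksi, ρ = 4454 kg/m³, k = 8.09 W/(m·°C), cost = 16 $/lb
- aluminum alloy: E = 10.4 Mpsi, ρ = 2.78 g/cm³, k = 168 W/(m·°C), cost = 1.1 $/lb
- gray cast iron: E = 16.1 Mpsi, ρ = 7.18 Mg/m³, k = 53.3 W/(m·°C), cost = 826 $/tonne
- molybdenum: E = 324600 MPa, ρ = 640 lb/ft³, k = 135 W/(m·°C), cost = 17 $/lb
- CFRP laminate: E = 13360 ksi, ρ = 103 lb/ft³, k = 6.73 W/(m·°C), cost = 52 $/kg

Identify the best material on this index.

aluminum alloy

Screen on constraints: k ≥ 30.7 W/(m·K); cost ≤ 36 $/kg. Survivors: aluminum alloy, gray cast iron.
Normalizing units and computing the index:
  aluminum alloy: E = 71.71 GPa, ρ = 2780 kg/m³
  gray cast iron: E = 111.0 GPa, ρ = 7180 kg/m³
  aluminum alloy: M = 3.05×10⁻³
  gray cast iron: M = 1.47×10⁻³
Highest index: aluminum alloy.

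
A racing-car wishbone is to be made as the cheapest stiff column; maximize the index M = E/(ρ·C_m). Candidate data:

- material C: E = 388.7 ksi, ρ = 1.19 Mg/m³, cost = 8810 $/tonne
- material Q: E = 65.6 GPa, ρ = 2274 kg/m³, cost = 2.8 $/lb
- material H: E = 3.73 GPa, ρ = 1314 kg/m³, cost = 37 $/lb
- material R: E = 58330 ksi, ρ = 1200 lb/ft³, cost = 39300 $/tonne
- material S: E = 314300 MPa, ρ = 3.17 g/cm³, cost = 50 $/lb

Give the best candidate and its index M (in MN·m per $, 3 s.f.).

Normalizing units and computing the index:
  material C: E = 2.680 GPa, ρ = 1190 kg/m³, cost = 8.810 $/kg
  material Q: E = 65.60 GPa, ρ = 2274 kg/m³, cost = 6.173 $/kg
  material H: E = 3.730 GPa, ρ = 1314 kg/m³, cost = 81.57 $/kg
  material R: E = 402.2 GPa, ρ = 19220 kg/m³, cost = 39.30 $/kg
  material S: E = 314.3 GPa, ρ = 3170 kg/m³, cost = 110.2 $/kg
  material Q: M = 4.67 MN·m per $
  material S: M = 0.899 MN·m per $
  material R: M = 0.532 MN·m per $
  material C: M = 0.256 MN·m per $
  material H: M = 0.0348 MN·m per $
The maximum is for material Q.

material Q, M = 4.67 MN·m per $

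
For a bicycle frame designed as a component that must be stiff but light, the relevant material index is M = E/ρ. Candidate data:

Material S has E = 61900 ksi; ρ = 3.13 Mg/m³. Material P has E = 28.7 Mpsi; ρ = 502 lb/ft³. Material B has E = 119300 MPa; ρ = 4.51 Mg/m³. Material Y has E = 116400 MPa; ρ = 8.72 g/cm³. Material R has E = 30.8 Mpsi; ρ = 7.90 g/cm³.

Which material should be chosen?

material S

Normalizing units and computing the index:
  material S: E = 426.8 GPa, ρ = 3130 kg/m³
  material P: E = 197.9 GPa, ρ = 8041 kg/m³
  material B: E = 119.3 GPa, ρ = 4510 kg/m³
  material Y: E = 116.4 GPa, ρ = 8720 kg/m³
  material R: E = 212.4 GPa, ρ = 7900 kg/m³
  material S: M = 136 MN·m/kg
  material R: M = 26.9 MN·m/kg
  material B: M = 26.5 MN·m/kg
  material P: M = 24.6 MN·m/kg
  material Y: M = 13.3 MN·m/kg
Material S has the largest M.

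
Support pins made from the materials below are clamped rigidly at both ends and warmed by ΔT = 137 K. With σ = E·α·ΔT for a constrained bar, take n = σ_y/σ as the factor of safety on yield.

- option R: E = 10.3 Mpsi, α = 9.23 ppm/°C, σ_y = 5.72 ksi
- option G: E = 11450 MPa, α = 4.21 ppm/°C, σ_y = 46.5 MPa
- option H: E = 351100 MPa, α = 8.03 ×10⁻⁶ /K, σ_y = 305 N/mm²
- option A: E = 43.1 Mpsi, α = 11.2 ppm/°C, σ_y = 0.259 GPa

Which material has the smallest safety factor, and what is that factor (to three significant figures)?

option R, n = 0.439

With everything in SI (GPa, ×10⁻⁶/K, MPa):
  option R: E = 71.02, α = 9.23, σ_y = 39.44 → σ = 89.8 MPa, n = 0.439
  option G: E = 11.45, α = 4.21, σ_y = 46.50 → σ = 6.60 MPa, n = 7.04
  option H: E = 351.1, α = 8.03, σ_y = 305.0 → σ = 386 MPa, n = 0.790
  option A: E = 297.2, α = 11.2, σ_y = 259.0 → σ = 456 MPa, n = 0.568
Smallest n: option R with n = 0.439.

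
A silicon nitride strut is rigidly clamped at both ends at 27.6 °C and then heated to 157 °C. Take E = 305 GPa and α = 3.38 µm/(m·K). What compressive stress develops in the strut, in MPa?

ΔT = 129.4 K. Constrained thermal stress σ = E·α·ΔT = 305.0×10³ MPa × 3.38×10⁻⁶ × 129.4 = 133 MPa (compressive).

133 MPa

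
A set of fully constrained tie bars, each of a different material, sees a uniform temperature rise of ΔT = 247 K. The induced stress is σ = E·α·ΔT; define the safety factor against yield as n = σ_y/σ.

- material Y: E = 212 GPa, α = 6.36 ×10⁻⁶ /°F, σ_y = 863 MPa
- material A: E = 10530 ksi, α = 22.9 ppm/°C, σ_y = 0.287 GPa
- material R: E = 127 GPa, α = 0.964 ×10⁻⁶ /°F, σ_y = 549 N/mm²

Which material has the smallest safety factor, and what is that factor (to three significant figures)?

In consistent units (E in GPa, α in ×10⁻⁶/K, σ_y in MPa):
  material Y: E = 212.0, α = 11.4, σ_y = 863.0 → σ = 599 MPa, n = 1.44
  material A: E = 72.60, α = 22.9, σ_y = 287.0 → σ = 411 MPa, n = 0.699
  material R: E = 127.0, α = 1.74, σ_y = 549.0 → σ = 54.4 MPa, n = 10.1
Material A has the lowest safety factor, n = 0.699.

material A, n = 0.699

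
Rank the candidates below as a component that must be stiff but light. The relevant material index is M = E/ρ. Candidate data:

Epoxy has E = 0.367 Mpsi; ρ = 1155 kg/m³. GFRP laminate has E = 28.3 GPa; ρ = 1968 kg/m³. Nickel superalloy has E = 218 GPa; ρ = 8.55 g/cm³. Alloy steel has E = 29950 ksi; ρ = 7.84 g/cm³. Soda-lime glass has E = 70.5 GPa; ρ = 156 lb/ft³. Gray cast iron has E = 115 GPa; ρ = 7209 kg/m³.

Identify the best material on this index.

soda-lime glass

Putting every candidate on a common basis:
  epoxy: E = 2.530 GPa, ρ = 1155 kg/m³
  GFRP laminate: E = 28.30 GPa, ρ = 1968 kg/m³
  nickel superalloy: E = 218.0 GPa, ρ = 8550 kg/m³
  alloy steel: E = 206.5 GPa, ρ = 7840 kg/m³
  soda-lime glass: E = 70.50 GPa, ρ = 2499 kg/m³
  gray cast iron: E = 115.0 GPa, ρ = 7209 kg/m³
  soda-lime glass: M = 28.2 MN·m/kg
  alloy steel: M = 26.3 MN·m/kg
  nickel superalloy: M = 25.5 MN·m/kg
  gray cast iron: M = 16.0 MN·m/kg
  GFRP laminate: M = 14.4 MN·m/kg
  epoxy: M = 2.19 MN·m/kg
Soda-lime glass has the largest M.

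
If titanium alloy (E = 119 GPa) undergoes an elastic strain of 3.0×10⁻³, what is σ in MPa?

357 MPa

σ = E·ε = 119000 MPa × 3.0×10⁻³ = 357 MPa.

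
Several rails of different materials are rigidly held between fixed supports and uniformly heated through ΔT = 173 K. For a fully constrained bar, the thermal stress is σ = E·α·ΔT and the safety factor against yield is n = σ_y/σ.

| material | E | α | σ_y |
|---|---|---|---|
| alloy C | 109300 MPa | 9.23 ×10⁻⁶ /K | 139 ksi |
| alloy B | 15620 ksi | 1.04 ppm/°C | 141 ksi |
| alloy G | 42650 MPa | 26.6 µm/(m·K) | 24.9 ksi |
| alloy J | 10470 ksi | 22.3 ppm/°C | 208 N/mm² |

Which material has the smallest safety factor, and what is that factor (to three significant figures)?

Per material, after unit conversion:
  alloy C: E = 109.3, α = 9.23, σ_y = 958.4 → σ = 175 MPa, n = 5.49
  alloy B: E = 107.7, α = 1.04, σ_y = 972.2 → σ = 19.4 MPa, n = 50.2
  alloy G: E = 42.65, α = 26.6, σ_y = 171.7 → σ = 196 MPa, n = 0.875
  alloy J: E = 72.19, α = 22.3, σ_y = 208.0 → σ = 278 MPa, n = 0.747
Smallest n: alloy J with n = 0.747.

alloy J, n = 0.747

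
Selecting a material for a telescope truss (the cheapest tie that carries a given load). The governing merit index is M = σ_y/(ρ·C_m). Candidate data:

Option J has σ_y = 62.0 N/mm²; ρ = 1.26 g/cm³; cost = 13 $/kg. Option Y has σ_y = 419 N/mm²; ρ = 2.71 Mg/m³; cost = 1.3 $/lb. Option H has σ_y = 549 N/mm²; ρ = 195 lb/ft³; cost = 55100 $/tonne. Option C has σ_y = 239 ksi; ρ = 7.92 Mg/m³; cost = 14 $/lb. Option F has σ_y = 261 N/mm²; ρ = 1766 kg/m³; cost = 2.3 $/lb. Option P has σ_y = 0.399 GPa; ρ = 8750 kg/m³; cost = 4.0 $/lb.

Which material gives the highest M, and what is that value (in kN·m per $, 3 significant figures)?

Convert each candidate to consistent units, then evaluate M:
  option J: σ_y = 62.00 MPa, ρ = 1260 kg/m³, cost = 13.00 $/kg
  option Y: σ_y = 419.0 MPa, ρ = 2710 kg/m³, cost = 2.866 $/kg
  option H: σ_y = 549.0 MPa, ρ = 3124 kg/m³, cost = 55.10 $/kg
  option C: σ_y = 1648 MPa, ρ = 7920 kg/m³, cost = 30.86 $/kg
  option F: σ_y = 261.0 MPa, ρ = 1766 kg/m³, cost = 5.071 $/kg
  option P: σ_y = 399.0 MPa, ρ = 8750 kg/m³, cost = 8.818 $/kg
  option Y: M = 53.9 kN·m per $
  option F: M = 29.1 kN·m per $
  option C: M = 6.74 kN·m per $
  option P: M = 5.17 kN·m per $
  option J: M = 3.79 kN·m per $
  option H: M = 3.19 kN·m per $
Highest index: option Y.

option Y, M = 53.9 kN·m per $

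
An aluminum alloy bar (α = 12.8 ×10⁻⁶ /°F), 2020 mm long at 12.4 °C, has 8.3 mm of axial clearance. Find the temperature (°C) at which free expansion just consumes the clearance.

191 °C

α = 12.8×10⁻⁶/°F × 9/5 = 23.0×10⁻⁶/K.
α·L₀·ΔT = 8.3 mm ⇒ ΔT = 8.3 / (23.0×10⁻⁶ × 2020.0) = 178.3 K.
T = 12.4 + 178.3 = 190.7 °C.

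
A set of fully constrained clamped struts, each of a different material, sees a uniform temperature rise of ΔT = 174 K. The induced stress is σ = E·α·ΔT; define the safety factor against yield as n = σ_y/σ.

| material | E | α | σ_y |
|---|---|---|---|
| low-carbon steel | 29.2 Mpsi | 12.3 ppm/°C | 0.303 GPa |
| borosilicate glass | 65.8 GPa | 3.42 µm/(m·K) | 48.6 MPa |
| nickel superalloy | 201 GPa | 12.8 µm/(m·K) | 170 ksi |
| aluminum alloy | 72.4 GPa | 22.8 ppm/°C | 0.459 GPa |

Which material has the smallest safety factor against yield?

low-carbon steel

In consistent units (E in GPa, α in ×10⁻⁶/K, σ_y in MPa):
  low-carbon steel: E = 201.3, α = 12.3, σ_y = 303.0 → σ = 431 MPa, n = 0.703
  borosilicate glass: E = 65.80, α = 3.42, σ_y = 48.60 → σ = 39.2 MPa, n = 1.24
  nickel superalloy: E = 201.0, α = 12.8, σ_y = 1172 → σ = 448 MPa, n = 2.62
  aluminum alloy: E = 72.40, α = 22.8, σ_y = 459.0 → σ = 287 MPa, n = 1.60
The minimum is low-carbon steel at n = 0.703.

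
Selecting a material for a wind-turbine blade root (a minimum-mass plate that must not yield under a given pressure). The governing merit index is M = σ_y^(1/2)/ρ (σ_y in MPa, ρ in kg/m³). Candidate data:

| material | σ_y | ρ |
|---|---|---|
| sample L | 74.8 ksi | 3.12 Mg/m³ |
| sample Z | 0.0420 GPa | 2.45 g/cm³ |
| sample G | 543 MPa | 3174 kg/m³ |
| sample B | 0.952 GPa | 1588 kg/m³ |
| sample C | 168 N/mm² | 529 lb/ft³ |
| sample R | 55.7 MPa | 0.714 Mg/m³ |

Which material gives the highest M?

sample B

After converting to SI:
  sample L: σ_y = 515.7 MPa, ρ = 3120 kg/m³
  sample Z: σ_y = 42.00 MPa, ρ = 2450 kg/m³
  sample G: σ_y = 543.0 MPa, ρ = 3174 kg/m³
  sample B: σ_y = 952.0 MPa, ρ = 1588 kg/m³
  sample C: σ_y = 168.0 MPa, ρ = 8474 kg/m³
  sample R: σ_y = 55.70 MPa, ρ = 714.0 kg/m³
  sample B: M = 19.4×10⁻³
  sample R: M = 10.5×10⁻³
  sample G: M = 7.34×10⁻³
  sample L: M = 7.28×10⁻³
  sample Z: M = 2.65×10⁻³
  sample C: M = 1.53×10⁻³
The maximum is for sample B.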